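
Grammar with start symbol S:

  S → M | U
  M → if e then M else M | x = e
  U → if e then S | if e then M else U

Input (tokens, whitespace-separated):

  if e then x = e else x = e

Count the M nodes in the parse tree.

3

[S [M if e then [M x = e] else [M x = e]]]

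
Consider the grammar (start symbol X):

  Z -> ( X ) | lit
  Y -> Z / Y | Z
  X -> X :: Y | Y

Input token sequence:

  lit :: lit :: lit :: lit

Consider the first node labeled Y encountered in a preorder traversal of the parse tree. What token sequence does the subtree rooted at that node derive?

lit

[X [X [X [X [Y [Z lit]]] :: [Y [Z lit]]] :: [Y [Z lit]]] :: [Y [Z lit]]]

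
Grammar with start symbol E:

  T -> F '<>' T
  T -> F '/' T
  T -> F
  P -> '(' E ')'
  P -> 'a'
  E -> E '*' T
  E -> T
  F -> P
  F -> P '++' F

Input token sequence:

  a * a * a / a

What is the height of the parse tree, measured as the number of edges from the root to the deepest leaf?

[E [E [E [T [F [P a]]]] * [T [F [P a]]]] * [T [F [P a]] / [T [F [P a]]]]]

6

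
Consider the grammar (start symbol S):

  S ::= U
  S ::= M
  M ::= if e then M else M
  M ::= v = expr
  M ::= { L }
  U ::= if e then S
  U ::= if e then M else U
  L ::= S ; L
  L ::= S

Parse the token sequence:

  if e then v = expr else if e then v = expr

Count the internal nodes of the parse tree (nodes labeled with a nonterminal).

[S [U if e then [M v = expr] else [U if e then [S [M v = expr]]]]]

6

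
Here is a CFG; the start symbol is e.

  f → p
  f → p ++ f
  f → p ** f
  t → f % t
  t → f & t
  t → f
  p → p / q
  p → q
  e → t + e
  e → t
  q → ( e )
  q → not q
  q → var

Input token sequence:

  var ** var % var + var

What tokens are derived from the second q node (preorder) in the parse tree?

var

[e [t [f [p [q var]] ** [f [p [q var]]]] % [t [f [p [q var]]]]] + [e [t [f [p [q var]]]]]]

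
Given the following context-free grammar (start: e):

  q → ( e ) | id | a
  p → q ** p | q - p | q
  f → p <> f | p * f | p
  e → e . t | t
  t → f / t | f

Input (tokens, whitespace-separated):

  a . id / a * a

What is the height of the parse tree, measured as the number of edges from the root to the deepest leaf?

7

[e [e [t [f [p [q a]]]]] . [t [f [p [q id]]] / [t [f [p [q a]] * [f [p [q a]]]]]]]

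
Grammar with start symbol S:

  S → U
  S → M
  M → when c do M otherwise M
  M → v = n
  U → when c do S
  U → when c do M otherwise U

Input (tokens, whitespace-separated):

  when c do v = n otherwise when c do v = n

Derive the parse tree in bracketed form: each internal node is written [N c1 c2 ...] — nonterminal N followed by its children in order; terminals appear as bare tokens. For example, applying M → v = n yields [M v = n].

[S [U when c do [M v = n] otherwise [U when c do [S [M v = n]]]]]

S
U
when c do M otherwise U
when c do v = n otherwise U
when c do v = n otherwise when c do S
when c do v = n otherwise when c do M
when c do v = n otherwise when c do v = n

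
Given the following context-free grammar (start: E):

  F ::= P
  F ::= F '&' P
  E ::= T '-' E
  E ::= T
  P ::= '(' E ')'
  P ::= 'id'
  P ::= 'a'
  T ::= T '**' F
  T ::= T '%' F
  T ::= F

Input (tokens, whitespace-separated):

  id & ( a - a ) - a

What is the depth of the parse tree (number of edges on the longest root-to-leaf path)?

[E [T [F [F [P id]] & [P ( [E [T [F [P a]]] - [E [T [F [P a]]]]] )]]] - [E [T [F [P a]]]]]

9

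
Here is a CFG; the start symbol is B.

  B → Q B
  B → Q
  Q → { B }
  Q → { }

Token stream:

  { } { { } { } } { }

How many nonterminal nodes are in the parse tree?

[B [Q { }] [B [Q { [B [Q { }] [B [Q { }]]] }] [B [Q { }]]]]

10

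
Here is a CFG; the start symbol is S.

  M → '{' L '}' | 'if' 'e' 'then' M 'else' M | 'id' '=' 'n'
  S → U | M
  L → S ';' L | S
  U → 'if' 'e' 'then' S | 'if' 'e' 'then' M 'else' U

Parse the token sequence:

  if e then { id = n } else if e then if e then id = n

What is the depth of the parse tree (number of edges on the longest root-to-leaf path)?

7

[S [U if e then [M { [L [S [M id = n]]] }] else [U if e then [S [U if e then [S [M id = n]]]]]]]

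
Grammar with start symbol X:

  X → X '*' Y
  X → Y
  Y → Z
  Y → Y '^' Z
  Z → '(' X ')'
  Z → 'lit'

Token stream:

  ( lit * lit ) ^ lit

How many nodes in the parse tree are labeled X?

[X [Y [Y [Z ( [X [X [Y [Z lit]]] * [Y [Z lit]]] )]] ^ [Z lit]]]

3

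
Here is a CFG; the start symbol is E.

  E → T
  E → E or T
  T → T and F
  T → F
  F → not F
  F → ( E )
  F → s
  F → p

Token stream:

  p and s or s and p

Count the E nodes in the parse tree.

2

[E [E [T [T [F p]] and [F s]]] or [T [T [F s]] and [F p]]]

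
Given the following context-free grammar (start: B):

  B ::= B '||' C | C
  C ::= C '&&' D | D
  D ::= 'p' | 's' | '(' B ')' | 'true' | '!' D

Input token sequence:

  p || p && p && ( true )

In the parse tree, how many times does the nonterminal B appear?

[B [B [C [D p]]] || [C [C [C [D p]] && [D p]] && [D ( [B [C [D true]]] )]]]

3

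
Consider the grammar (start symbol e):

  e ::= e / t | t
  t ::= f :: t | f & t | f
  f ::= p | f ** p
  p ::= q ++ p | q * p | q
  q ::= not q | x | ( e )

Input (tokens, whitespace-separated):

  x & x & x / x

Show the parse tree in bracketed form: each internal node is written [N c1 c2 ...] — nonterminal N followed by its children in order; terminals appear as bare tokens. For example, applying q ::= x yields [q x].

[e [e [t [f [p [q x]]] & [t [f [p [q x]]] & [t [f [p [q x]]]]]]] / [t [f [p [q x]]]]]

e
e / t
t / t
f & t / t
p & t / t
q & t / t
x & t / t
x & f & t / t
x & p & t / t
x & q & t / t
x & x & t / t
x & x & f / t
x & x & p / t
x & x & q / t
x & x & x / t
x & x & x / f
x & x & x / p
x & x & x / q
x & x & x / x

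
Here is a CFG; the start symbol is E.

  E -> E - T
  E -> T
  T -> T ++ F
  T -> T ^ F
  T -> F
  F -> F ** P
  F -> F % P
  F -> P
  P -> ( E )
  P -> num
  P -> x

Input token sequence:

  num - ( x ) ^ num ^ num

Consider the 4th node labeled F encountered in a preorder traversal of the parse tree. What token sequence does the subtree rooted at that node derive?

[E [E [T [F [P num]]]] - [T [T [T [F [P ( [E [T [F [P x]]]] )]]] ^ [F [P num]]] ^ [F [P num]]]]

num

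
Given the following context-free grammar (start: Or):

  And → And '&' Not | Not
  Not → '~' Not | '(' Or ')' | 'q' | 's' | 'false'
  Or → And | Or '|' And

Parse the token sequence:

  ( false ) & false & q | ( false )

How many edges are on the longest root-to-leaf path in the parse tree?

[Or [Or [And [And [And [Not ( [Or [And [Not false]]] )]] & [Not false]] & [Not q]]] | [And [Not ( [Or [And [Not false]]] )]]]

9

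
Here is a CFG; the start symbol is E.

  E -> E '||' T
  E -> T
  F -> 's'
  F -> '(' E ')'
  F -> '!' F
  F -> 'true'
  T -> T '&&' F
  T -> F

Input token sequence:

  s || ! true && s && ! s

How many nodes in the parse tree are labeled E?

[E [E [T [F s]]] || [T [T [T [F ! [F true]]] && [F s]] && [F ! [F s]]]]

2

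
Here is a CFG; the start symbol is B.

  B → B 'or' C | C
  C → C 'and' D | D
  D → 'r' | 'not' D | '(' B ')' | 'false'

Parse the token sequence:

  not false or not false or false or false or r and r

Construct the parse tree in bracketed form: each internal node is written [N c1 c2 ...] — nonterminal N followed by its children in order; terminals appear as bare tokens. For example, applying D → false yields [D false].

[B [B [B [B [B [C [D not [D false]]]] or [C [D not [D false]]]] or [C [D false]]] or [C [D false]]] or [C [C [D r]] and [D r]]]

B
B or C
B or C or C
B or C or C or C
B or C or C or C or C
C or C or C or C or C
D or C or C or C or C
not D or C or C or C or C
not false or C or C or C or C
not false or D or C or C or C
not false or not D or C or C or C
not false or not false or C or C or C
not false or not false or D or C or C
not false or not false or false or C or C
not false or not false or false or D or C
not false or not false or false or false or C
not false or not false or false or false or C and D
not false or not false or false or false or D and D
not false or not false or false or false or r and D
not false or not false or false or false or r and r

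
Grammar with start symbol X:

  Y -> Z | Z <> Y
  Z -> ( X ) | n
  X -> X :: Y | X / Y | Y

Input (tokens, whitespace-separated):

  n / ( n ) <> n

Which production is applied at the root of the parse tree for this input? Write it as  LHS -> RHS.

X -> X / Y

[X [X [Y [Z n]]] / [Y [Z ( [X [Y [Z n]]] )] <> [Y [Z n]]]]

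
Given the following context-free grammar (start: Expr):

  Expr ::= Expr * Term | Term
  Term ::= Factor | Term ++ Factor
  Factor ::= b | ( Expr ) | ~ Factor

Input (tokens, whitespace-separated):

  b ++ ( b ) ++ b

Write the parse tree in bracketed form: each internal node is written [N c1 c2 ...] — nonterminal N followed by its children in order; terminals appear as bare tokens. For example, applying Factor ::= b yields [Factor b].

Expr
Term
Term ++ Factor
Term ++ Factor ++ Factor
Factor ++ Factor ++ Factor
b ++ Factor ++ Factor
b ++ ( Expr ) ++ Factor
b ++ ( Term ) ++ Factor
b ++ ( Factor ) ++ Factor
b ++ ( b ) ++ Factor
b ++ ( b ) ++ b

[Expr [Term [Term [Term [Factor b]] ++ [Factor ( [Expr [Term [Factor b]]] )]] ++ [Factor b]]]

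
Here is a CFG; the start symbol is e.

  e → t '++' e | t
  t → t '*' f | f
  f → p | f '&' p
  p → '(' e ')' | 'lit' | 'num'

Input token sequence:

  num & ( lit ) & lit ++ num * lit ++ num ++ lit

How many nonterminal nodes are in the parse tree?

[e [t [f [f [f [p num]] & [p ( [e [t [f [p lit]]]] )]] & [p lit]]] ++ [e [t [t [f [p num]]] * [f [p lit]]] ++ [e [t [f [p num]]] ++ [e [t [f [p lit]]]]]]]

27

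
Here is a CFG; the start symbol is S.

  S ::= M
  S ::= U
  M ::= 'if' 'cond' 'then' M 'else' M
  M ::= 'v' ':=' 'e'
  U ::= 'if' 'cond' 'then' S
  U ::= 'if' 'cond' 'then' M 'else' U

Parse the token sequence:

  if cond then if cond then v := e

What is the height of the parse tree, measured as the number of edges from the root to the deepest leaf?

[S [U if cond then [S [U if cond then [S [M v := e]]]]]]

6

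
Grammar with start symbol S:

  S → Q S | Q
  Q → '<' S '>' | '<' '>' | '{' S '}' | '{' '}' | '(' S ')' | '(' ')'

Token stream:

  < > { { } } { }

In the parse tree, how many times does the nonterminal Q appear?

4

[S [Q < >] [S [Q { [S [Q { }]] }] [S [Q { }]]]]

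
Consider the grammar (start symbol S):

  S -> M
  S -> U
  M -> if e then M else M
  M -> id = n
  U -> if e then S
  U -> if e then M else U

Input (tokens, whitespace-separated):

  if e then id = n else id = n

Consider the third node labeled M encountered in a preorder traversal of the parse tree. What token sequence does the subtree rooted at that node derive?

id = n

[S [M if e then [M id = n] else [M id = n]]]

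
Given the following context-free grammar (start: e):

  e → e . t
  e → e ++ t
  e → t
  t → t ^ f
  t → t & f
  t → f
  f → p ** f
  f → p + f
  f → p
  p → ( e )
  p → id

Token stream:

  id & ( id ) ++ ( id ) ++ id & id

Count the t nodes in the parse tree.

7

[e [e [e [t [t [f [p id]]] & [f [p ( [e [t [f [p id]]]] )]]]] ++ [t [f [p ( [e [t [f [p id]]]] )]]]] ++ [t [t [f [p id]]] & [f [p id]]]]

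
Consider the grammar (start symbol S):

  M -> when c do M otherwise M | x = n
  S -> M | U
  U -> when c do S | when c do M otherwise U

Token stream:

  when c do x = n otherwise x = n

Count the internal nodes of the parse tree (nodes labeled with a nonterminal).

4

[S [M when c do [M x = n] otherwise [M x = n]]]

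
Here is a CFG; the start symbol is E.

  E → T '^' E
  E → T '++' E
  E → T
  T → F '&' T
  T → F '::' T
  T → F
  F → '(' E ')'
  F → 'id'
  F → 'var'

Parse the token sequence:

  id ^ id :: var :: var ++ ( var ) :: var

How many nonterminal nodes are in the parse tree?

18

[E [T [F id]] ^ [E [T [F id] :: [T [F var] :: [T [F var]]]] ++ [E [T [F ( [E [T [F var]]] )] :: [T [F var]]]]]]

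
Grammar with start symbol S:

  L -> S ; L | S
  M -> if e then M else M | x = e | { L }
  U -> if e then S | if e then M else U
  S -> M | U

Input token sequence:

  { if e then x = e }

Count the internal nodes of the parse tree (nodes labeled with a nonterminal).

7

[S [M { [L [S [U if e then [S [M x = e]]]]] }]]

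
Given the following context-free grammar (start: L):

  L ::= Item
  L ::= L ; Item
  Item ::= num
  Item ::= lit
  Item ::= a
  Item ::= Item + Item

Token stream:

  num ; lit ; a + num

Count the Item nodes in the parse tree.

5

[L [L [L [Item num]] ; [Item lit]] ; [Item [Item a] + [Item num]]]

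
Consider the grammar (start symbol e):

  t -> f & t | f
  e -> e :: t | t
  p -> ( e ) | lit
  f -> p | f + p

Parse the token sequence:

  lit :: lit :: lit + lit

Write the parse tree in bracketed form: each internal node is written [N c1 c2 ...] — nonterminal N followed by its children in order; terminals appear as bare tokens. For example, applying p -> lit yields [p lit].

e
e :: t
e :: t :: t
t :: t :: t
f :: t :: t
p :: t :: t
lit :: t :: t
lit :: f :: t
lit :: p :: t
lit :: lit :: t
lit :: lit :: f
lit :: lit :: f + p
lit :: lit :: p + p
lit :: lit :: lit + p
lit :: lit :: lit + lit

[e [e [e [t [f [p lit]]]] :: [t [f [p lit]]]] :: [t [f [f [p lit]] + [p lit]]]]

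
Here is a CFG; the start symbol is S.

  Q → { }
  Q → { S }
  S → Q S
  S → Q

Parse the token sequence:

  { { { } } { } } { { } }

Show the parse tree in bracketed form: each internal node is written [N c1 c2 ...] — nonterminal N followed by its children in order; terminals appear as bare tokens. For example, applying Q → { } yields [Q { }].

S
Q S
{ S } S
{ Q S } S
{ { S } S } S
{ { Q } S } S
{ { { } } S } S
{ { { } } Q } S
{ { { } } { } } S
{ { { } } { } } Q
{ { { } } { } } { S }
{ { { } } { } } { Q }
{ { { } } { } } { { } }

[S [Q { [S [Q { [S [Q { }]] }] [S [Q { }]]] }] [S [Q { [S [Q { }]] }]]]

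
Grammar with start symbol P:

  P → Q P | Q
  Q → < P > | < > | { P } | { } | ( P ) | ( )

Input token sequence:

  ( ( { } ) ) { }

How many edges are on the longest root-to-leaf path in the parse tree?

6

[P [Q ( [P [Q ( [P [Q { }]] )]] )] [P [Q { }]]]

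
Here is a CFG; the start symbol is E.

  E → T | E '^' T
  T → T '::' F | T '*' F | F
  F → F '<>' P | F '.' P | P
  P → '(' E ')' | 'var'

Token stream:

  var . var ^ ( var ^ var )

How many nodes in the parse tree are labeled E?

[E [E [T [F [F [P var]] . [P var]]]] ^ [T [F [P ( [E [E [T [F [P var]]]] ^ [T [F [P var]]]] )]]]]

4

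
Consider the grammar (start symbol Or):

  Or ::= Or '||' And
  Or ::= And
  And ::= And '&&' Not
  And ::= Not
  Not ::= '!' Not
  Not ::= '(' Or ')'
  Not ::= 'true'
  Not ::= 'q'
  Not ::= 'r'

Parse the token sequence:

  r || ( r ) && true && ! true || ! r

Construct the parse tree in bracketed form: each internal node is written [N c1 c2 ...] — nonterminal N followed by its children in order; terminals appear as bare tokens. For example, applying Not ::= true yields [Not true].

Or
Or || And
Or || And || And
And || And || And
Not || And || And
r || And || And
r || And && Not || And
r || And && Not && Not || And
r || Not && Not && Not || And
r || ( Or ) && Not && Not || And
r || ( And ) && Not && Not || And
r || ( Not ) && Not && Not || And
r || ( r ) && Not && Not || And
r || ( r ) && true && Not || And
r || ( r ) && true && ! Not || And
r || ( r ) && true && ! true || And
r || ( r ) && true && ! true || Not
r || ( r ) && true && ! true || ! Not
r || ( r ) && true && ! true || ! r

[Or [Or [Or [And [Not r]]] || [And [And [And [Not ( [Or [And [Not r]]] )]] && [Not true]] && [Not ! [Not true]]]] || [And [Not ! [Not r]]]]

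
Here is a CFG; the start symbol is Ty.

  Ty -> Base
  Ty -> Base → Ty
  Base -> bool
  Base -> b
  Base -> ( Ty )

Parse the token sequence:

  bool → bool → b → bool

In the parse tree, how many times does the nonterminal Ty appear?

[Ty [Base bool] → [Ty [Base bool] → [Ty [Base b] → [Ty [Base bool]]]]]

4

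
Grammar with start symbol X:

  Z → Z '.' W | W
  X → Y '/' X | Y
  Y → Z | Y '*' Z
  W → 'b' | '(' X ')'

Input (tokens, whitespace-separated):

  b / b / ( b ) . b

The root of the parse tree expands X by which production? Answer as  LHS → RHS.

X → Y '/' X

[X [Y [Z [W b]]] / [X [Y [Z [W b]]] / [X [Y [Z [Z [W ( [X [Y [Z [W b]]]] )]] . [W b]]]]]]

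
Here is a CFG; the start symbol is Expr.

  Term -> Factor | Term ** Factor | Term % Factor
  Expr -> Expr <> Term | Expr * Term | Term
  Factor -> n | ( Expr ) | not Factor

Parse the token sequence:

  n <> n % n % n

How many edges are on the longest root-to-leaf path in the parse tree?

5

[Expr [Expr [Term [Factor n]]] <> [Term [Term [Term [Factor n]] % [Factor n]] % [Factor n]]]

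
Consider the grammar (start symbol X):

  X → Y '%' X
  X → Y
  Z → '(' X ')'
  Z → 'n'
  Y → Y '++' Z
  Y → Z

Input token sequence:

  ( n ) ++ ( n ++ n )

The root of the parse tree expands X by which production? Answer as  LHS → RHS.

X → Y

[X [Y [Y [Z ( [X [Y [Z n]]] )]] ++ [Z ( [X [Y [Y [Z n]] ++ [Z n]]] )]]]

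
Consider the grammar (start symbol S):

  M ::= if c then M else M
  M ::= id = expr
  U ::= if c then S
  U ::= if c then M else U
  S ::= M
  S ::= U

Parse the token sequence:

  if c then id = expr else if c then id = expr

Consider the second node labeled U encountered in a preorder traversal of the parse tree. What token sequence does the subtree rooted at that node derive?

if c then id = expr

[S [U if c then [M id = expr] else [U if c then [S [M id = expr]]]]]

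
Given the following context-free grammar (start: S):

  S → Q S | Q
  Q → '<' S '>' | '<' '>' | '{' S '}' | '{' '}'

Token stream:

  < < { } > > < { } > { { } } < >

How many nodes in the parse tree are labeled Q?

8

[S [Q < [S [Q < [S [Q { }]] >]] >] [S [Q < [S [Q { }]] >] [S [Q { [S [Q { }]] }] [S [Q < >]]]]]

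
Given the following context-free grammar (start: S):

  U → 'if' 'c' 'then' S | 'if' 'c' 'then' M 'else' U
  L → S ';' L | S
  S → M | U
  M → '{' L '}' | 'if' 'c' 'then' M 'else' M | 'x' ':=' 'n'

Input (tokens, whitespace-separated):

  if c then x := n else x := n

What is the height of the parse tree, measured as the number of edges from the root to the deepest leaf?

3

[S [M if c then [M x := n] else [M x := n]]]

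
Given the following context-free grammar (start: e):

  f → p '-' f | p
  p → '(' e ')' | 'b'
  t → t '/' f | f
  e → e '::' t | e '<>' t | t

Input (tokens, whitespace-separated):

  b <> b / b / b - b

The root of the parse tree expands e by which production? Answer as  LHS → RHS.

e → e '<>' t

[e [e [t [f [p b]]]] <> [t [t [t [f [p b]]] / [f [p b]]] / [f [p b] - [f [p b]]]]]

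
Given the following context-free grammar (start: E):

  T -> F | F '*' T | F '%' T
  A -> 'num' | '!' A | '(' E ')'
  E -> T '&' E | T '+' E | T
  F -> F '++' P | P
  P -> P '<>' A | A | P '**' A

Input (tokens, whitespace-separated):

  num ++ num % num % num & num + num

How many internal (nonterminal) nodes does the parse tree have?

26

[E [T [F [F [P [A num]]] ++ [P [A num]]] % [T [F [P [A num]]] % [T [F [P [A num]]]]]] & [E [T [F [P [A num]]]] + [E [T [F [P [A num]]]]]]]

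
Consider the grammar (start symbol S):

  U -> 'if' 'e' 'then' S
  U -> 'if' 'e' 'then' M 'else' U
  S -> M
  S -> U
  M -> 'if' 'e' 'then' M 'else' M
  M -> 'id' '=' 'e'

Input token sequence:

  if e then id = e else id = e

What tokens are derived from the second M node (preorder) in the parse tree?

[S [M if e then [M id = e] else [M id = e]]]

id = e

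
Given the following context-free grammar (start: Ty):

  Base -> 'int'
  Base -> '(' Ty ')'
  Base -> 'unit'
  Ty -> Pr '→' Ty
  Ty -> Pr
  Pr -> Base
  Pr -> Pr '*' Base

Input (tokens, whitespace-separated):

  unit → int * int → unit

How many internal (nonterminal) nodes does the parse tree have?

[Ty [Pr [Base unit]] → [Ty [Pr [Pr [Base int]] * [Base int]] → [Ty [Pr [Base unit]]]]]

11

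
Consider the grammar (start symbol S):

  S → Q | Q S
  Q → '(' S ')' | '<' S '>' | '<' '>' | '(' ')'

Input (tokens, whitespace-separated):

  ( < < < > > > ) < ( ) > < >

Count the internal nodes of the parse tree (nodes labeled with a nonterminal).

14

[S [Q ( [S [Q < [S [Q < [S [Q < >]] >]] >]] )] [S [Q < [S [Q ( )]] >] [S [Q < >]]]]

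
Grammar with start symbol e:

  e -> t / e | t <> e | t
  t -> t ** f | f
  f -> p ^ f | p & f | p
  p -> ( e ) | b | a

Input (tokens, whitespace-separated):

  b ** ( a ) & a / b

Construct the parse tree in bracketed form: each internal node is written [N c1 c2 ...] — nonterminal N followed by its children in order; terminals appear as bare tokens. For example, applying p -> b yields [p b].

[e [t [t [f [p b]]] ** [f [p ( [e [t [f [p a]]]] )] & [f [p a]]]] / [e [t [f [p b]]]]]

e
t / e
t ** f / e
f ** f / e
p ** f / e
b ** f / e
b ** p & f / e
b ** ( e ) & f / e
b ** ( t ) & f / e
b ** ( f ) & f / e
b ** ( p ) & f / e
b ** ( a ) & f / e
b ** ( a ) & p / e
b ** ( a ) & a / e
b ** ( a ) & a / t
b ** ( a ) & a / f
b ** ( a ) & a / p
b ** ( a ) & a / b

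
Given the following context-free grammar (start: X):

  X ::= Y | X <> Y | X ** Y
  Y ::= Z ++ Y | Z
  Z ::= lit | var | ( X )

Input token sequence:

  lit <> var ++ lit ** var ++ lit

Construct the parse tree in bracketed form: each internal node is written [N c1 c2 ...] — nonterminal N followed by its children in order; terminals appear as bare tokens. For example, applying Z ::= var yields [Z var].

X
X ** Y
X <> Y ** Y
Y <> Y ** Y
Z <> Y ** Y
lit <> Y ** Y
lit <> Z ++ Y ** Y
lit <> var ++ Y ** Y
lit <> var ++ Z ** Y
lit <> var ++ lit ** Y
lit <> var ++ lit ** Z ++ Y
lit <> var ++ lit ** var ++ Y
lit <> var ++ lit ** var ++ Z
lit <> var ++ lit ** var ++ lit

[X [X [X [Y [Z lit]]] <> [Y [Z var] ++ [Y [Z lit]]]] ** [Y [Z var] ++ [Y [Z lit]]]]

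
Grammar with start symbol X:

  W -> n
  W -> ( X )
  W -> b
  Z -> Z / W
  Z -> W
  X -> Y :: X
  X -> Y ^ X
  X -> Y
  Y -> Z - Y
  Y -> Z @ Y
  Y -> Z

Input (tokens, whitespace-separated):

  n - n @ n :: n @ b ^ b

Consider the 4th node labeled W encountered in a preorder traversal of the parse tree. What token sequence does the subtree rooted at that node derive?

[X [Y [Z [W n]] - [Y [Z [W n]] @ [Y [Z [W n]]]]] :: [X [Y [Z [W n]] @ [Y [Z [W b]]]] ^ [X [Y [Z [W b]]]]]]

n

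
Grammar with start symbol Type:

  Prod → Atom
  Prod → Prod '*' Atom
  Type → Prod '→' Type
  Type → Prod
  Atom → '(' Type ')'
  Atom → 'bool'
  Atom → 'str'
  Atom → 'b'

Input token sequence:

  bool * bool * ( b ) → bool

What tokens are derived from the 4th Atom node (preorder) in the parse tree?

[Type [Prod [Prod [Prod [Atom bool]] * [Atom bool]] * [Atom ( [Type [Prod [Atom b]]] )]] → [Type [Prod [Atom bool]]]]

b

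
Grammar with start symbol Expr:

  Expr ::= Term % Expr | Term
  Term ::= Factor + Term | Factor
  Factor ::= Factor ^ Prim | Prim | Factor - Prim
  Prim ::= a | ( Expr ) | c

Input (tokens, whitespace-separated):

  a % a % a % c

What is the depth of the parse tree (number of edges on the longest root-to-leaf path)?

[Expr [Term [Factor [Prim a]]] % [Expr [Term [Factor [Prim a]]] % [Expr [Term [Factor [Prim a]]] % [Expr [Term [Factor [Prim c]]]]]]]

7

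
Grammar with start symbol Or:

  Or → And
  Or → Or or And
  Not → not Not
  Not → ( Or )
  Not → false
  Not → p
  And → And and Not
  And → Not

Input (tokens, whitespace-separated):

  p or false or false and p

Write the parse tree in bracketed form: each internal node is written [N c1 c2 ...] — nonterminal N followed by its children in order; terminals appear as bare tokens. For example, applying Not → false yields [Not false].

Or
Or or And
Or or And or And
And or And or And
Not or And or And
p or And or And
p or Not or And
p or false or And
p or false or And and Not
p or false or Not and Not
p or false or false and Not
p or false or false and p

[Or [Or [Or [And [Not p]]] or [And [Not false]]] or [And [And [Not false]] and [Not p]]]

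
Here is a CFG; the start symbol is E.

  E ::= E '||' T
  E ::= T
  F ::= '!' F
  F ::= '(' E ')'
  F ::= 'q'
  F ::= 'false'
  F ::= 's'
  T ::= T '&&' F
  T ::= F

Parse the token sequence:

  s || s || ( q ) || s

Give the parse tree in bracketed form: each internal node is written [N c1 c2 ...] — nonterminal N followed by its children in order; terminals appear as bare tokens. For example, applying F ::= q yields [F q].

E
E || T
E || T || T
E || T || T || T
T || T || T || T
F || T || T || T
s || T || T || T
s || F || T || T
s || s || T || T
s || s || F || T
s || s || ( E ) || T
s || s || ( T ) || T
s || s || ( F ) || T
s || s || ( q ) || T
s || s || ( q ) || F
s || s || ( q ) || s

[E [E [E [E [T [F s]]] || [T [F s]]] || [T [F ( [E [T [F q]]] )]]] || [T [F s]]]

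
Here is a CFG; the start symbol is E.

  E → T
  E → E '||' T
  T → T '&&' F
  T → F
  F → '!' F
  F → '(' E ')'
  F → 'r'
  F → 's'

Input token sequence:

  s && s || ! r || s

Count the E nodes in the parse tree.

3

[E [E [E [T [T [F s]] && [F s]]] || [T [F ! [F r]]]] || [T [F s]]]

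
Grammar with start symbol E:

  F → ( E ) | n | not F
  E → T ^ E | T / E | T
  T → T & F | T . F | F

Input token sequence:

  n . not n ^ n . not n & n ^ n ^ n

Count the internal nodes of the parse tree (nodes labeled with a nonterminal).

[E [T [T [F n]] . [F not [F n]]] ^ [E [T [T [T [F n]] . [F not [F n]]] & [F n]] ^ [E [T [F n]] ^ [E [T [F n]]]]]]

20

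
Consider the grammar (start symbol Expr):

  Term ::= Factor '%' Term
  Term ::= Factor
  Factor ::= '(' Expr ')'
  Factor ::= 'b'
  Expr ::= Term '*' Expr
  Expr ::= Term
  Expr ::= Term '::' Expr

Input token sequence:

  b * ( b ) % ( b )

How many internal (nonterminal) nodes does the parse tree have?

14

[Expr [Term [Factor b]] * [Expr [Term [Factor ( [Expr [Term [Factor b]]] )] % [Term [Factor ( [Expr [Term [Factor b]]] )]]]]]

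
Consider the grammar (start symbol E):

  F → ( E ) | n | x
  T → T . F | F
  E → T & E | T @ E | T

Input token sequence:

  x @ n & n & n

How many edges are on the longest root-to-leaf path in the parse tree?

6

[E [T [F x]] @ [E [T [F n]] & [E [T [F n]] & [E [T [F n]]]]]]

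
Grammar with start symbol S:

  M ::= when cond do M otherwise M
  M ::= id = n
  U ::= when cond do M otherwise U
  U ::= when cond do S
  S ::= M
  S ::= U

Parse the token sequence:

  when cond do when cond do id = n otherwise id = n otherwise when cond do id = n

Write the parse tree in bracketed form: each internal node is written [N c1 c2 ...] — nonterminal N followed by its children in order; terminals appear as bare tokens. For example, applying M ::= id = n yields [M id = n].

[S [U when cond do [M when cond do [M id = n] otherwise [M id = n]] otherwise [U when cond do [S [M id = n]]]]]

S
U
when cond do M otherwise U
when cond do when cond do M otherwise M otherwise U
when cond do when cond do id = n otherwise M otherwise U
when cond do when cond do id = n otherwise id = n otherwise U
when cond do when cond do id = n otherwise id = n otherwise when cond do S
when cond do when cond do id = n otherwise id = n otherwise when cond do M
when cond do when cond do id = n otherwise id = n otherwise when cond do id = n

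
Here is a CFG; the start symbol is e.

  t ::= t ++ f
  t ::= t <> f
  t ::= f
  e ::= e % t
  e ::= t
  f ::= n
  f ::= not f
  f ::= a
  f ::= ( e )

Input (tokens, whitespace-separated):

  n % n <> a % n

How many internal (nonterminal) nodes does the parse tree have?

11

[e [e [e [t [f n]]] % [t [t [f n]] <> [f a]]] % [t [f n]]]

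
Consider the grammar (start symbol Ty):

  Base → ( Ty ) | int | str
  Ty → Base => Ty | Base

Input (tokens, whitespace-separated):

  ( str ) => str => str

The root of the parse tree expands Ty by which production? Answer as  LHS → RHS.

[Ty [Base ( [Ty [Base str]] )] => [Ty [Base str] => [Ty [Base str]]]]

Ty → Base => Ty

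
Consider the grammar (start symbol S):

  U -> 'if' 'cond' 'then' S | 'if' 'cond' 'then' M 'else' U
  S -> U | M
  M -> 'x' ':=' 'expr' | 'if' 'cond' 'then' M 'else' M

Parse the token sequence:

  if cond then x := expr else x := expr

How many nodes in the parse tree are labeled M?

3

[S [M if cond then [M x := expr] else [M x := expr]]]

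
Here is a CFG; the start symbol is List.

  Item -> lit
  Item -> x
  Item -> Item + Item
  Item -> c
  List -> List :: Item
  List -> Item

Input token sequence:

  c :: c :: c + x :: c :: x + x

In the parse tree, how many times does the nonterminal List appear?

5

[List [List [List [List [List [Item c]] :: [Item c]] :: [Item [Item c] + [Item x]]] :: [Item c]] :: [Item [Item x] + [Item x]]]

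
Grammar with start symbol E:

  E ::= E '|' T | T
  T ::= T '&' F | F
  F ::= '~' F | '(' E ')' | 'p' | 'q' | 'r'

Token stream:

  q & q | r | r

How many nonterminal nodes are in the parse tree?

[E [E [E [T [T [F q]] & [F q]]] | [T [F r]]] | [T [F r]]]

11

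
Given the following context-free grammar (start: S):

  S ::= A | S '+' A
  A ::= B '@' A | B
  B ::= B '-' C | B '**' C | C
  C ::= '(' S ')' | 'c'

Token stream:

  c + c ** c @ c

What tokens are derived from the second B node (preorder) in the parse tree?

[S [S [A [B [C c]]]] + [A [B [B [C c]] ** [C c]] @ [A [B [C c]]]]]

c ** c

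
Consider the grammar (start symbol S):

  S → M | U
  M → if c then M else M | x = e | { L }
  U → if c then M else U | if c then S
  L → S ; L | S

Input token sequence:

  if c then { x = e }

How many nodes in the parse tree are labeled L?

1

[S [U if c then [S [M { [L [S [M x = e]]] }]]]]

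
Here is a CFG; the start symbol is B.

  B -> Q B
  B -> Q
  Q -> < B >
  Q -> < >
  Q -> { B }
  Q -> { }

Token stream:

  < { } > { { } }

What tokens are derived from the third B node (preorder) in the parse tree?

[B [Q < [B [Q { }]] >] [B [Q { [B [Q { }]] }]]]

{ { } }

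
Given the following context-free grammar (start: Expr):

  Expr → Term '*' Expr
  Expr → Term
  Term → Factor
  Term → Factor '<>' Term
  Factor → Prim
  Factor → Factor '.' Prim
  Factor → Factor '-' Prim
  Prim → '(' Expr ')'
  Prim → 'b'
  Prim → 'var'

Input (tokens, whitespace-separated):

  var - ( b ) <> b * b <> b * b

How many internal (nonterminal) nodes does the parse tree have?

[Expr [Term [Factor [Factor [Prim var]] - [Prim ( [Expr [Term [Factor [Prim b]]]] )]] <> [Term [Factor [Prim b]]]] * [Expr [Term [Factor [Prim b]] <> [Term [Factor [Prim b]]]] * [Expr [Term [Factor [Prim b]]]]]]

24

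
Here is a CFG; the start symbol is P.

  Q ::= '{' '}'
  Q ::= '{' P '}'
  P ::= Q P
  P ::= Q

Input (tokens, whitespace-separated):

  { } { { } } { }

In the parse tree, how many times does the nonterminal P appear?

4

[P [Q { }] [P [Q { [P [Q { }]] }] [P [Q { }]]]]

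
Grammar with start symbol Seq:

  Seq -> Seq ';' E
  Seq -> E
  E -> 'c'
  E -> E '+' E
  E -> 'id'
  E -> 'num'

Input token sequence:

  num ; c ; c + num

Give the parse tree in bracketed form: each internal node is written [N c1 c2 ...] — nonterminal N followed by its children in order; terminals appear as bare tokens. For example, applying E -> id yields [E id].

[Seq [Seq [Seq [E num]] ; [E c]] ; [E [E c] + [E num]]]

Seq
Seq ; E
Seq ; E ; E
E ; E ; E
num ; E ; E
num ; c ; E
num ; c ; E + E
num ; c ; c + E
num ; c ; c + num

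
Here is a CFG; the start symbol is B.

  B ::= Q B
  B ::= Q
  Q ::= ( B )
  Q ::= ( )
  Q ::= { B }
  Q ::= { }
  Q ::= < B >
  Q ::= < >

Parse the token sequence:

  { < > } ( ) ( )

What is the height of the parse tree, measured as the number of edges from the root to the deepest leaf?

[B [Q { [B [Q < >]] }] [B [Q ( )] [B [Q ( )]]]]

4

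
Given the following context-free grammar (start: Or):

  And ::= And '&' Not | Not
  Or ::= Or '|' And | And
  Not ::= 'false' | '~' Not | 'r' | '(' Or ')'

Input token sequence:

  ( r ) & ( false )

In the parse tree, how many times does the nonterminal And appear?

[Or [And [And [Not ( [Or [And [Not r]]] )]] & [Not ( [Or [And [Not false]]] )]]]

4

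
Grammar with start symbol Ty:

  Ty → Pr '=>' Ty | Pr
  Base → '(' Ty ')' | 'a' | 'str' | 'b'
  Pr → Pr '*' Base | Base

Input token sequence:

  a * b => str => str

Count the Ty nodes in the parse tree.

3

[Ty [Pr [Pr [Base a]] * [Base b]] => [Ty [Pr [Base str]] => [Ty [Pr [Base str]]]]]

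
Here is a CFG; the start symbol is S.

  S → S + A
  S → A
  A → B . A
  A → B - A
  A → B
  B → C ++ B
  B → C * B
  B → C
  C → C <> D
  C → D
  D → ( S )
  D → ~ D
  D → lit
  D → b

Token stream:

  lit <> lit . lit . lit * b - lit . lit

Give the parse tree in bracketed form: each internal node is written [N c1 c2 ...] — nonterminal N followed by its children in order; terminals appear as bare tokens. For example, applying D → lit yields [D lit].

[S [A [B [C [C [D lit]] <> [D lit]]] . [A [B [C [D lit]]] . [A [B [C [D lit]] * [B [C [D b]]]] - [A [B [C [D lit]]] . [A [B [C [D lit]]]]]]]]]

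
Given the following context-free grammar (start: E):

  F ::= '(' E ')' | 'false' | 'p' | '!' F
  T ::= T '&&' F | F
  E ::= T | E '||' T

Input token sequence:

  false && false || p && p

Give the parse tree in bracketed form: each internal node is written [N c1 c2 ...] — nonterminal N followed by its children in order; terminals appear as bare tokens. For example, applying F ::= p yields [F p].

E
E || T
T || T
T && F || T
F && F || T
false && F || T
false && false || T
false && false || T && F
false && false || F && F
false && false || p && F
false && false || p && p

[E [E [T [T [F false]] && [F false]]] || [T [T [F p]] && [F p]]]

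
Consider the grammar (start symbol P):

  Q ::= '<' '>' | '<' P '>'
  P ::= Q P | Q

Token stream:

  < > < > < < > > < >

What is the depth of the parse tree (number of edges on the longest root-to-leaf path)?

[P [Q < >] [P [Q < >] [P [Q < [P [Q < >]] >] [P [Q < >]]]]]

6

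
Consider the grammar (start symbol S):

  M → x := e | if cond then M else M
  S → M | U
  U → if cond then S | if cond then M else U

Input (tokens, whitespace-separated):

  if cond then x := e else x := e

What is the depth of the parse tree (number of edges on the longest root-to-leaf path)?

3

[S [M if cond then [M x := e] else [M x := e]]]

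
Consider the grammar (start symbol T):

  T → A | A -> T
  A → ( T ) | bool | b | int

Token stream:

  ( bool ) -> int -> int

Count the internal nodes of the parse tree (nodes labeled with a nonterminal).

8

[T [A ( [T [A bool]] )] -> [T [A int] -> [T [A int]]]]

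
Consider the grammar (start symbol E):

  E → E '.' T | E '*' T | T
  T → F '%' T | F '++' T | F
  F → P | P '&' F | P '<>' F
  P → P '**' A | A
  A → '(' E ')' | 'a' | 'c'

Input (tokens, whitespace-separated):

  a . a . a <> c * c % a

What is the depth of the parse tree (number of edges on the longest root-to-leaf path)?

8

[E [E [E [E [T [F [P [A a]]]]] . [T [F [P [A a]]]]] . [T [F [P [A a]] <> [F [P [A c]]]]]] * [T [F [P [A c]]] % [T [F [P [A a]]]]]]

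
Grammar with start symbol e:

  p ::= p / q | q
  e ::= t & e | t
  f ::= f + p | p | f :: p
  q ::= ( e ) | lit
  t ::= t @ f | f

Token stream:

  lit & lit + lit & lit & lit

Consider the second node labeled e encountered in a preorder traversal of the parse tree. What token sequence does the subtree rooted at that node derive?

[e [t [f [p [q lit]]]] & [e [t [f [f [p [q lit]]] + [p [q lit]]]] & [e [t [f [p [q lit]]]] & [e [t [f [p [q lit]]]]]]]]

lit + lit & lit & lit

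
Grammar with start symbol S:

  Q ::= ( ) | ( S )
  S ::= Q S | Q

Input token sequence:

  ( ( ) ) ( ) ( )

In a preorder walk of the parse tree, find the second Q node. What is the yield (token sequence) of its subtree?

[S [Q ( [S [Q ( )]] )] [S [Q ( )] [S [Q ( )]]]]

( )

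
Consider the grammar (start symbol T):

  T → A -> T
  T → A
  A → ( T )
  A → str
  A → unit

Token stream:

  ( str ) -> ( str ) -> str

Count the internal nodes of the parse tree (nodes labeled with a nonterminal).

10

[T [A ( [T [A str]] )] -> [T [A ( [T [A str]] )] -> [T [A str]]]]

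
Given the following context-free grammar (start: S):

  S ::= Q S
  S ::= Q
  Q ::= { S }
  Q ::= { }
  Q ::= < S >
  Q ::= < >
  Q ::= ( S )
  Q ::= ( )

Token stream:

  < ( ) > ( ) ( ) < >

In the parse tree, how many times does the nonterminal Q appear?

5

[S [Q < [S [Q ( )]] >] [S [Q ( )] [S [Q ( )] [S [Q < >]]]]]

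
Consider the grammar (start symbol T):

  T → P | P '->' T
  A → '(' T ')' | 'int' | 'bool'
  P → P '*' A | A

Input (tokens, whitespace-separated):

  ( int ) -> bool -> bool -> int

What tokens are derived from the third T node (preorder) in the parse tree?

bool -> bool -> int

[T [P [A ( [T [P [A int]]] )]] -> [T [P [A bool]] -> [T [P [A bool]] -> [T [P [A int]]]]]]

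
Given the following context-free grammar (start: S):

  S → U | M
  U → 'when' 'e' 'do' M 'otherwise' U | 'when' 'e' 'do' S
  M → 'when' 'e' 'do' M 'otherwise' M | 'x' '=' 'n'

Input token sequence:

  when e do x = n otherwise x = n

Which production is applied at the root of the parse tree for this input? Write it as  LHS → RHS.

[S [M when e do [M x = n] otherwise [M x = n]]]

S → M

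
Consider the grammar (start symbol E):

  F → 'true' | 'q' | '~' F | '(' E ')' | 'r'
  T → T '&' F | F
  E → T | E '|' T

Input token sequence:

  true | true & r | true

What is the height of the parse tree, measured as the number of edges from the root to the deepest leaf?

5

[E [E [E [T [F true]]] | [T [T [F true]] & [F r]]] | [T [F true]]]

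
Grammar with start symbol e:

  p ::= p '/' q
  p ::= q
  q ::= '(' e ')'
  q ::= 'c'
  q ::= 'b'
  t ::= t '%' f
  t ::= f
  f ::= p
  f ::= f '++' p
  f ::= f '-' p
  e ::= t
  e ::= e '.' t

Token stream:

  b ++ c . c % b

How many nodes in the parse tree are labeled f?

[e [e [t [f [f [p [q b]]] ++ [p [q c]]]]] . [t [t [f [p [q c]]]] % [f [p [q b]]]]]

4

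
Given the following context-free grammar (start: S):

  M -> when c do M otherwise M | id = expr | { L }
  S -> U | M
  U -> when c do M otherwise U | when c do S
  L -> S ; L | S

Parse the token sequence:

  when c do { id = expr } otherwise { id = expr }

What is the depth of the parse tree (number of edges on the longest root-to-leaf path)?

[S [M when c do [M { [L [S [M id = expr]]] }] otherwise [M { [L [S [M id = expr]]] }]]]

6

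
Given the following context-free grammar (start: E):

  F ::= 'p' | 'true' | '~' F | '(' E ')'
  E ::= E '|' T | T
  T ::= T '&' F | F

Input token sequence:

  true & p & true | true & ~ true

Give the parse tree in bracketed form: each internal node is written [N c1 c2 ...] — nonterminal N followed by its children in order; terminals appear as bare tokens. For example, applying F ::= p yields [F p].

E
E | T
T | T
T & F | T
T & F & F | T
F & F & F | T
true & F & F | T
true & p & F | T
true & p & true | T
true & p & true | T & F
true & p & true | F & F
true & p & true | true & F
true & p & true | true & ~ F
true & p & true | true & ~ true

[E [E [T [T [T [F true]] & [F p]] & [F true]]] | [T [T [F true]] & [F ~ [F true]]]]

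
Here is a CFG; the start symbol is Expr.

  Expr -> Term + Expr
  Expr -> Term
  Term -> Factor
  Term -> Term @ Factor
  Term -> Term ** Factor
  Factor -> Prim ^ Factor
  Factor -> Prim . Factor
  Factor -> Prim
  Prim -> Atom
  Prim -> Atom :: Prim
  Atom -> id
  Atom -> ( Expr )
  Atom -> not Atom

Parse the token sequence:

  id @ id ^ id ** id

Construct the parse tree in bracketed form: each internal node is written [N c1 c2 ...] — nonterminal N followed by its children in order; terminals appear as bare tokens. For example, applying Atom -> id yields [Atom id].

Expr
Term
Term ** Factor
Term @ Factor ** Factor
Factor @ Factor ** Factor
Prim @ Factor ** Factor
Atom @ Factor ** Factor
id @ Factor ** Factor
id @ Prim ^ Factor ** Factor
id @ Atom ^ Factor ** Factor
id @ id ^ Factor ** Factor
id @ id ^ Prim ** Factor
id @ id ^ Atom ** Factor
id @ id ^ id ** Factor
id @ id ^ id ** Prim
id @ id ^ id ** Atom
id @ id ^ id ** id

[Expr [Term [Term [Term [Factor [Prim [Atom id]]]] @ [Factor [Prim [Atom id]] ^ [Factor [Prim [Atom id]]]]] ** [Factor [Prim [Atom id]]]]]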